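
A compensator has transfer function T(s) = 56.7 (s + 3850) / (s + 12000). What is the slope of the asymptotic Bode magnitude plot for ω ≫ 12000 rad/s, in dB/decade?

With 1 zero and 1 pole, the high-frequency asymptotic slope is 20 × (1 − 1) = 0 dB/decade.

0 dB/decade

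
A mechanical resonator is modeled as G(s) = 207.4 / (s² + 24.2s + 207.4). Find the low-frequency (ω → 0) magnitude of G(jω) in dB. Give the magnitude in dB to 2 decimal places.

G(0) = 207.4 / 207.4 = 1
20 log₁₀(1) = 0.000 dB

0.00 dB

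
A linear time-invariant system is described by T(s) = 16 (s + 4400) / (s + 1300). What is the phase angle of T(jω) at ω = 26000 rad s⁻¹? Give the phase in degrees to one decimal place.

∠(j26000 + 4400) = arctan(26000/4400) = 80.39°
∠(j26000 + 1300) = arctan(26000/1300) = 87.14°
∠T(j26000) = 80.39° − 87.14° = -6.74°

-6.7°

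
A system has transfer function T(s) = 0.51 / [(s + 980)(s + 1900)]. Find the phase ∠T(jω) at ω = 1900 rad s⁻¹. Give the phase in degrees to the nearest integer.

-108°

∠(j1900 + 980) = arctan(1900/980) = 62.72°
∠(j1900 + 1900) = arctan(1900/1900) = 45.00°
∠T(j1900) = − (62.72° + 45.00°) = -107.72°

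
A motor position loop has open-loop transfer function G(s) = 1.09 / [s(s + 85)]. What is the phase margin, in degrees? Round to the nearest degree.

90°

Gain crossover: |G(jω)| = 1 at ω ≈ 0.0128 rad/s.
∠G(j0.0128) = −90° − arctan(0.0128/85) ≈ -90.01°
PM = 180° + (-90.01°) = 89.99°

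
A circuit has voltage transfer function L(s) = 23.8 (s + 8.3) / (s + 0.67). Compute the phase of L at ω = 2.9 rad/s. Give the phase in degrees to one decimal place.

-57.7 deg

∠(j2.9 + 8.3) = arctan(2.9/8.3) = 19.26°
∠(j2.9 + 0.67) = arctan(2.9/0.67) = 76.99°
∠L(j2.9) = 19.26° − 76.99° = -57.73°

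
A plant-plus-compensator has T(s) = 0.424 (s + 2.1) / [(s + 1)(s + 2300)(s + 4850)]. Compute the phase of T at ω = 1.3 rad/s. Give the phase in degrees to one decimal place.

-20.7°

∠(j1.3 + 2.1) = arctan(1.3/2.1) = 31.76°
∠(j1.3 + 1) = arctan(1.3/1) = 52.43°
∠(j1.3 + 2300) = arctan(1.3/2300) = 0.03°
∠(j1.3 + 4850) = arctan(1.3/4850) = 0.02°
∠T(j1.3) = 31.76° − (52.43° + 0.03° + 0.02°) = -20.72°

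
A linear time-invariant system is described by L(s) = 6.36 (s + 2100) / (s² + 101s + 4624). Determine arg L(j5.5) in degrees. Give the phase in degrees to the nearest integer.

-7°

∠(j5.5 + 2100) = arctan(5.5/2100) = 0.15°
∠[(j5.5)² + 101(j5.5) + 4624] = ∠[4593.8 + j555.5] = 6.90°
∠L(j5.5) = 0.15° − 6.90° = -6.74°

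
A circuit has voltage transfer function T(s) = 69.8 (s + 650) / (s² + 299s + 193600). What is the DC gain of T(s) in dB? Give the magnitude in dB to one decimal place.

T(0) = 69.8 × 650 / 193600 = 0.23435
20 log₁₀(0.23435) = -12.60 dB

-12.6 dB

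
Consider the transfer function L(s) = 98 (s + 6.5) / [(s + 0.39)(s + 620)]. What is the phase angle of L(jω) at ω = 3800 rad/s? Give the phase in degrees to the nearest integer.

∠(j3800 + 6.5) = arctan(3800/6.5) = 89.90°
∠(j3800 + 0.39) = arctan(3800/0.39) = 89.99°
∠(j3800 + 620) = arctan(3800/620) = 80.73°
∠L(j3800) = 89.90° − (89.99° + 80.73°) = -80.83°

-81 deg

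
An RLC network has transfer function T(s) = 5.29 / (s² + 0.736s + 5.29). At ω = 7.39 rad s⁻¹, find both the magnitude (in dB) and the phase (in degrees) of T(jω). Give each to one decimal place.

|T| = -19.4 dB, ∠T = -173.7°

|(j7.39)² + 0.736(j7.39) + 5.29| = |-49.322 + j5.439| = 49.62
|T(j7.39)| = 5.29 / 49.62 = 0.10661
20 log₁₀(0.10661) = -19.44 dB
∠[(j7.39)² + 0.736(j7.39) + 5.29] = ∠[-49.322 + j5.439] = 173.71°
∠T(j7.39) = −173.71° = -173.71°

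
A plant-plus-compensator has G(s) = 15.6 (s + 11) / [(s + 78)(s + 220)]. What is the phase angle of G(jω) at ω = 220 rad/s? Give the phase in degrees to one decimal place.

-28.3°

∠(j220 + 11) = arctan(220/11) = 87.14°
∠(j220 + 78) = arctan(220/78) = 70.48°
∠(j220 + 220) = arctan(220/220) = 45.00°
∠G(j220) = 87.14° − (70.48° + 45.00°) = -28.34°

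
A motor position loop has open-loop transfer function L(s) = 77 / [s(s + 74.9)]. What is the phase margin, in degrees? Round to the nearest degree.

Gain crossover: |L(jω)| = 1 at ω ≈ 1.03 rad/s.
∠L(j1.03) = −90° − arctan(1.03/74.9) ≈ -90.79°
PM = 180° + (-90.79°) = 89.21°

89°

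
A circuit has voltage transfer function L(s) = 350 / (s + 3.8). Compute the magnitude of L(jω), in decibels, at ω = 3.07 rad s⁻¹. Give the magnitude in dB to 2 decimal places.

|j3.07 + 3.8| = √(3.07² + 3.8²) = 4.885
|L(j3.07)| = 350 / 4.885 = 71.645
20 log₁₀(71.645) = 37.104 dB

37.10 dB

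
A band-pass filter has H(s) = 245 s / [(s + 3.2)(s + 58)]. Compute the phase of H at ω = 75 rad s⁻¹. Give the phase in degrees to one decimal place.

-49.8°

∠(j75) = 90.00°
∠(j75 + 3.2) = arctan(75/3.2) = 87.56°
∠(j75 + 58) = arctan(75/58) = 52.28°
∠H(j75) = 90.00° − (87.56° + 52.28°) = -49.84°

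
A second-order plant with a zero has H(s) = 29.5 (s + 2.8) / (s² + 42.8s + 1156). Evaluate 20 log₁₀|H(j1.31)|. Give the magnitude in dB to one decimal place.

-22.1 dB

|j1.31 + 2.8| = √(1.31² + 2.8²) = 3.091
|(j1.31)² + 42.8(j1.31) + 1156| = |1154.3 + j56.068| = 1156
|H(j1.31)| = 29.5 × 3.091 / 1156 = 0.078911
20 log₁₀(0.078911) = -22.06 dB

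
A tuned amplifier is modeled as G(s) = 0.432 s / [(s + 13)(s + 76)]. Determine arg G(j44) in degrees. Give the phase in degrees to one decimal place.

-13.6 deg

∠(j44) = 90.00°
∠(j44 + 13) = arctan(44/13) = 73.54°
∠(j44 + 76) = arctan(44/76) = 30.07°
∠G(j44) = 90.00° − (73.54° + 30.07°) = -13.61°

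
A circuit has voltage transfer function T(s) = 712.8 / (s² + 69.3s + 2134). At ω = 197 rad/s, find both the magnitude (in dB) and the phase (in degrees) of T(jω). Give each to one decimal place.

|T| = -34.8 dB, ∠T = -159.6°

|(j197)² + 69.3(j197) + 2134| = |-36675 + j13652| = 3.913e+04
|T(j197)| = 712.8 / 3.913e+04 = 0.018215
20 log₁₀(0.018215) = -34.79 dB
∠[(j197)² + 69.3(j197) + 2134] = ∠[-36675 + j13652] = 159.58°
∠T(j197) = −159.58° = -159.58°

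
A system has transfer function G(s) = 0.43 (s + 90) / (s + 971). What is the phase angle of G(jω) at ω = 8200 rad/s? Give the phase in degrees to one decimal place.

∠(j8200 + 90) = arctan(8200/90) = 89.37°
∠(j8200 + 971) = arctan(8200/971) = 83.25°
∠G(j8200) = 89.37° − 83.25° = 6.12°

6.1°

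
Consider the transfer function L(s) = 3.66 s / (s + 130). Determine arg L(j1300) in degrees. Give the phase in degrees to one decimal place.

∠(j1300) = 90.00°
∠(j1300 + 130) = arctan(1300/130) = 84.29°
∠L(j1300) = 90.00° − 84.29° = 5.71°

5.7°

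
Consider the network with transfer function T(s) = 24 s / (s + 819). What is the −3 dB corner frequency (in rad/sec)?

For a single-pole high-pass, the −3 dB point is at the pole: ω = 819 rad/sec.

819 rad/sec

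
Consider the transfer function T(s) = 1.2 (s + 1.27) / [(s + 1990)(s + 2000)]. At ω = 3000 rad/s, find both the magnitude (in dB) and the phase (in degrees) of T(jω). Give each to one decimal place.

|j3000 + 1.27| = √(3000² + 1.27²) = 3000
|j3000 + 1990| = √(3000² + 1990²) = 3600
|j3000 + 2000| = √(3000² + 2000²) = 3606
|T(j3000)| = 1.2 × 3000 / (3600 × 3606) = 0.00027735
20 log₁₀(0.00027735) = -71.14 dB
∠(j3000 + 1.27) = arctan(3000/1.27) = 89.98°
∠(j3000 + 1990) = arctan(3000/1990) = 56.44°
∠(j3000 + 2000) = arctan(3000/2000) = 56.31°
∠T(j3000) = 89.98° − (56.44° + 56.31°) = -22.78°

|T| = -71.1 dB, ∠T = -22.8 deg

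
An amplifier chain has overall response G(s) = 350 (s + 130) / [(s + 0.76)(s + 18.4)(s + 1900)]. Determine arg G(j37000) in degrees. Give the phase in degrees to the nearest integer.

∠(j37000 + 130) = arctan(37000/130) = 89.80°
∠(j37000 + 0.76) = arctan(37000/0.76) = 90.00°
∠(j37000 + 18.4) = arctan(37000/18.4) = 89.97°
∠(j37000 + 1900) = arctan(37000/1900) = 87.06°
∠G(j37000) = 89.80° − (90.00° + 89.97° + 87.06°) = -177.23°

-177°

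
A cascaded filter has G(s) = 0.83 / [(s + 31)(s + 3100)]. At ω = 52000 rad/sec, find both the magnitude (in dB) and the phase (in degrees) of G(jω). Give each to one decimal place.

|j52000 + 31| = √(52000² + 31²) = 5.2e+04
|j52000 + 3100| = √(52000² + 3100²) = 5.209e+04
|G(j52000)| = 0.83 / (5.2e+04 × 5.209e+04) = 3.0641e-10
20 log₁₀(3.0641e-10) = -190.27 dB
∠(j52000 + 31) = arctan(52000/31) = 89.97°
∠(j52000 + 3100) = arctan(52000/3100) = 86.59°
∠G(j52000) = − (89.97° + 86.59°) = -176.55°

|G| = -190.3 dB, ∠G = -176.6°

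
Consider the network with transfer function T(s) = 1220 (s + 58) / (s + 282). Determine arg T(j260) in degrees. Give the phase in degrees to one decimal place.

∠(j260 + 58) = arctan(260/58) = 77.42°
∠(j260 + 282) = arctan(260/282) = 42.68°
∠T(j260) = 77.42° − 42.68° = 34.75°

34.7 deg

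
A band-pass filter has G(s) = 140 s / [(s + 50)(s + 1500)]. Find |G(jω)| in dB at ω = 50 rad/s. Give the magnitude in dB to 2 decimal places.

|j50| = 50
|j50 + 50| = √(50² + 50²) = 70.71
|j50 + 1500| = √(50² + 1500²) = 1501
|G(j50)| = 140 × 50 / (70.71 × 1501) = 0.06596
20 log₁₀(0.06596) = -23.614 dB

-23.61 dB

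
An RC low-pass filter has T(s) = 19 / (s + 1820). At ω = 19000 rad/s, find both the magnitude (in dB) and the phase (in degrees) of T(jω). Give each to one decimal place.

|j19000 + 1820| = √(19000² + 1820²) = 1.909e+04
|T(j19000)| = 19 / 1.909e+04 = 0.00099544
20 log₁₀(0.00099544) = -60.04 dB
∠(j19000 + 1820) = arctan(19000/1820) = 84.53°
∠T(j19000) = −84.53° = -84.53°

|T| = -60.0 dB, ∠T = -84.5°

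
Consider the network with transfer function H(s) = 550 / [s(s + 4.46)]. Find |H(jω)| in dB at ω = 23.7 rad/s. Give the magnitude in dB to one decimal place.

-0.3 dB

|j23.7 + 4.46| = √(23.7² + 4.46²) = 24.12
|j23.7| = 23.7
|H(j23.7)| = 550 / (24.12 × 23.7) = 0.9623
20 log₁₀(0.9623) = -0.33 dB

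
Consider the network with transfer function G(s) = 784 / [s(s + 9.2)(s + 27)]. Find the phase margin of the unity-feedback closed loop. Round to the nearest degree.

66 deg

Gain crossover: |G(jω)| = 1 at ω ≈ 2.98 rad s⁻¹.
∠G(j2.98) = −90° − arctan(2.98/9.2) − arctan(2.98/27) ≈ -114.28°
PM = 180° + (-114.28°) = 65.72°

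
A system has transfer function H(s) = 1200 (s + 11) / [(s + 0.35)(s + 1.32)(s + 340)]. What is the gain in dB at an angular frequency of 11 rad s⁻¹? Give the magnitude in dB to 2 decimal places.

-6.93 dB

|j11 + 11| = √(11² + 11²) = 15.56
|j11 + 0.35| = √(11² + 0.35²) = 11.01
|j11 + 1.32| = √(11² + 1.32²) = 11.08
|j11 + 340| = √(11² + 340²) = 340.2
|H(j11)| = 1200 × 15.56 / (11.01 × 11.08 × 340.2) = 0.45006
20 log₁₀(0.45006) = -6.935 dB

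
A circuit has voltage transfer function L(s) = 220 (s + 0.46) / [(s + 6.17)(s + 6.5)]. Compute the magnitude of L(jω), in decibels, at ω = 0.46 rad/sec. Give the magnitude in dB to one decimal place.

|j0.46 + 0.46| = √(0.46² + 0.46²) = 0.6505
|j0.46 + 6.17| = √(0.46² + 6.17²) = 6.187
|j0.46 + 6.5| = √(0.46² + 6.5²) = 6.516
|L(j0.46)| = 220 × 0.6505 / (6.187 × 6.516) = 3.5498
20 log₁₀(3.5498) = 11.00 dB

11.0 dB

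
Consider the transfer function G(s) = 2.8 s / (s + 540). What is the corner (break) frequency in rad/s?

The single real pole at s = −540 gives a corner at ω = 540 rad/s.

540 rad/s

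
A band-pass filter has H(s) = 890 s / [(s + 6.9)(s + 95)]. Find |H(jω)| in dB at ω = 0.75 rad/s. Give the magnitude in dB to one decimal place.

|j0.75| = 0.75
|j0.75 + 6.9| = √(0.75² + 6.9²) = 6.941
|j0.75 + 95| = √(0.75² + 95²) = 95
|H(j0.75)| = 890 × 0.75 / (6.941 × 95) = 1.0123
20 log₁₀(1.0123) = 0.11 dB

0.1 dB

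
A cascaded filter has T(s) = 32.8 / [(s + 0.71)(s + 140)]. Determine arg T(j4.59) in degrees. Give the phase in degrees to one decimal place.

∠(j4.59 + 0.71) = arctan(4.59/0.71) = 81.21°
∠(j4.59 + 140) = arctan(4.59/140) = 1.88°
∠T(j4.59) = − (81.21° + 1.88°) = -83.08°

-83.1°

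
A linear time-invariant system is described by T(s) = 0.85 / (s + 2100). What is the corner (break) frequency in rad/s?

2100 rad/s

The single real pole at s = −2100 gives a corner at ω = 2100 rad/s.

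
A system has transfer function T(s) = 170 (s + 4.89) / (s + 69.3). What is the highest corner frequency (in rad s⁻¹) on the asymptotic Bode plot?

69.3 rad s⁻¹

Break frequencies occur at each pole and zero magnitude: 4.89 rad s⁻¹, 69.3 rad s⁻¹.
The highest is 69.3 rad s⁻¹.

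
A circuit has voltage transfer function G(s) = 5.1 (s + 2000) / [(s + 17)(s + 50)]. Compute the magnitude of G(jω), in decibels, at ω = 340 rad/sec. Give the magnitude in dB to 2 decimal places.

-21.07 dB

|j340 + 2000| = √(340² + 2000²) = 2029
|j340 + 17| = √(340² + 17²) = 340.4
|j340 + 50| = √(340² + 50²) = 343.7
|G(j340)| = 5.1 × 2029 / (340.4 × 343.7) = 0.088438
20 log₁₀(0.088438) = -21.067 dB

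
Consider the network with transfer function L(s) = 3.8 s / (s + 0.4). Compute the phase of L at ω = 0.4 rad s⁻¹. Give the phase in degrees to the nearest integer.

∠(j0.4) = 90.00°
∠(j0.4 + 0.4) = arctan(0.4/0.4) = 45.00°
∠L(j0.4) = 90.00° − 45.00° = 45.00°

45°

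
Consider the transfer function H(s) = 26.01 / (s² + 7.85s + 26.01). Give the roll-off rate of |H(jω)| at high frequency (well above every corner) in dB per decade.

With 0 zeros and 2 poles, the high-frequency asymptotic slope is 20 × (0 − 2) = -40 dB/decade.

-40 dB/decade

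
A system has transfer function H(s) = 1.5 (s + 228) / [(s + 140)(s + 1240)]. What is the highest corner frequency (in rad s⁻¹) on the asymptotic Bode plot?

Break frequencies occur at each pole and zero magnitude: 140 rad s⁻¹, 228 rad s⁻¹, 1240 rad s⁻¹.
The highest is 1240 rad s⁻¹.

1240 rad s⁻¹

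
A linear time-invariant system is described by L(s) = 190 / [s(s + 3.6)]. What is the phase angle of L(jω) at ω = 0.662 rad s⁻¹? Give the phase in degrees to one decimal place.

-100.4°

∠(j0.662 + 3.6) = arctan(0.662/3.6) = 10.42°
∠(j0.662) = 90.00°
∠L(j0.662) = − (10.42° + 90.00°) = -100.42°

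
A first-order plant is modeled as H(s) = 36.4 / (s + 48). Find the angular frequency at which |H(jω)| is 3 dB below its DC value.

48 rad/sec

For a single-pole low-pass, the −3 dB point is at the pole: ω = 48 rad/sec.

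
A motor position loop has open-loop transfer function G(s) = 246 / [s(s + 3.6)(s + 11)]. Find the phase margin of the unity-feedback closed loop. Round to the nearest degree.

23 deg

Gain crossover: |G(jω)| = 1 at ω ≈ 3.94 rad/s.
∠G(j3.94) = −90° − arctan(3.94/3.6) − arctan(3.94/11) ≈ -157.32°
PM = 180° + (-157.32°) = 22.68°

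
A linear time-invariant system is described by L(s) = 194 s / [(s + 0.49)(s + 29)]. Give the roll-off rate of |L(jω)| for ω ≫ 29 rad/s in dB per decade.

With 1 zero and 2 poles, the high-frequency asymptotic slope is 20 × (1 − 2) = -20 dB/decade.

-20 dB/decade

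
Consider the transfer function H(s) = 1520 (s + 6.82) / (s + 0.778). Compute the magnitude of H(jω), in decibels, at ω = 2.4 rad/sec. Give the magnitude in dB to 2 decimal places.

|j2.4 + 6.82| = √(2.4² + 6.82²) = 7.23
|j2.4 + 0.778| = √(2.4² + 0.778²) = 2.523
|H(j2.4)| = 1520 × 7.23 / 2.523 = 4355.8
20 log₁₀(4355.8) = 72.781 dB

72.78 dB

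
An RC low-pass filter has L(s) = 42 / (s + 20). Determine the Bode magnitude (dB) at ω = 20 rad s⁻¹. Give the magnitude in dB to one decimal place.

|j20 + 20| = √(20² + 20²) = 28.28
|L(j20)| = 42 / 28.28 = 1.4849
20 log₁₀(1.4849) = 3.43 dB

3.4 dB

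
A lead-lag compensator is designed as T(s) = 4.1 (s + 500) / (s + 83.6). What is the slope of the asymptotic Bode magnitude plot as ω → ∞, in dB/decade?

0 dB/decade

With 1 zero and 1 pole, the high-frequency asymptotic slope is 20 × (1 − 1) = 0 dB/decade.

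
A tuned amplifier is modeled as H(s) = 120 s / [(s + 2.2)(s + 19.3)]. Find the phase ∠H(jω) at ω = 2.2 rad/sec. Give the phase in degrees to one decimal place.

∠(j2.2) = 90.00°
∠(j2.2 + 2.2) = arctan(2.2/2.2) = 45.00°
∠(j2.2 + 19.3) = arctan(2.2/19.3) = 6.50°
∠H(j2.2) = 90.00° − (45.00° + 6.50°) = 38.50°

38.5°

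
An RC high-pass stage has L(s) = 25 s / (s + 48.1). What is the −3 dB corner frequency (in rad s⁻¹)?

For a single-pole high-pass, the −3 dB point is at the pole: ω = 48.1 rad s⁻¹.

48.1 rad s⁻¹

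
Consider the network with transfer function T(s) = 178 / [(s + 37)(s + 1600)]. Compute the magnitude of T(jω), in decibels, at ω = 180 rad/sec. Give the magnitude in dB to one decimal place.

-64.4 dB

|j180 + 37| = √(180² + 37²) = 183.8
|j180 + 1600| = √(180² + 1600²) = 1610
|T(j180)| = 178 / (183.8 × 1610) = 0.0006016
20 log₁₀(0.0006016) = -64.41 dB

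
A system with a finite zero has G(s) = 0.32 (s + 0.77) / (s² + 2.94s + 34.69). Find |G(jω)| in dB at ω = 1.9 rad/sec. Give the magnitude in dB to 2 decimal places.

|j1.9 + 0.77| = √(1.9² + 0.77²) = 2.05
|(j1.9)² + 2.94(j1.9) + 34.69| = |31.08 + j5.586| = 31.58
|G(j1.9)| = 0.32 × 2.05 / 31.58 = 0.020775
20 log₁₀(0.020775) = -33.649 dB

-33.65 dB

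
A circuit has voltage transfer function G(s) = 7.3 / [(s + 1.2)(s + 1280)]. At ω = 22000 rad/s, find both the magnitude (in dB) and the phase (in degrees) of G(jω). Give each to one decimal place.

|G| = -156.4 dB, ∠G = -176.7 deg

|j22000 + 1.2| = √(22000² + 1.2²) = 2.2e+04
|j22000 + 1280| = √(22000² + 1280²) = 2.204e+04
|G(j22000)| = 7.3 / (2.2e+04 × 2.204e+04) = 1.5057e-08
20 log₁₀(1.5057e-08) = -156.45 dB
∠(j22000 + 1.2) = arctan(22000/1.2) = 90.00°
∠(j22000 + 1280) = arctan(22000/1280) = 86.67°
∠G(j22000) = − (90.00° + 86.67°) = -176.67°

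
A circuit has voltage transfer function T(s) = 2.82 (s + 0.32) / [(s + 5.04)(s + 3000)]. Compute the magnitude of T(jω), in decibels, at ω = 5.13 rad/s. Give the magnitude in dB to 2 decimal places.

|j5.13 + 0.32| = √(5.13² + 0.32²) = 5.14
|j5.13 + 5.04| = √(5.13² + 5.04²) = 7.192
|j5.13 + 3000| = √(5.13² + 3000²) = 3000
|T(j5.13)| = 2.82 × 5.14 / (7.192 × 3000) = 0.00067184
20 log₁₀(0.00067184) = -63.455 dB

-63.45 dB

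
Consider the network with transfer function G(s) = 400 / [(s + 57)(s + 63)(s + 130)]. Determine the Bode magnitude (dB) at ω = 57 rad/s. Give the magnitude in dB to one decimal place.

-67.7 dB

|j57 + 57| = √(57² + 57²) = 80.61
|j57 + 63| = √(57² + 63²) = 84.96
|j57 + 130| = √(57² + 130²) = 141.9
|G(j57)| = 400 / (80.61 × 84.96 × 141.9) = 0.00041147
20 log₁₀(0.00041147) = -67.71 dB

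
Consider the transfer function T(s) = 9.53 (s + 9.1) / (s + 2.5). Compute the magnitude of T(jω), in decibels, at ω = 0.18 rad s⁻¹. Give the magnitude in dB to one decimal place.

30.8 dB

|j0.18 + 9.1| = √(0.18² + 9.1²) = 9.102
|j0.18 + 2.5| = √(0.18² + 2.5²) = 2.506
|T(j0.18)| = 9.53 × 9.102 / 2.506 = 34.606
20 log₁₀(34.606) = 30.78 dB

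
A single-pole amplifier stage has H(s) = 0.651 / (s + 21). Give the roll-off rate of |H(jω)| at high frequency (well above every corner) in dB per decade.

-20 dB/decade

With 0 zeros and 1 pole, the high-frequency asymptotic slope is 20 × (0 − 1) = -20 dB/decade.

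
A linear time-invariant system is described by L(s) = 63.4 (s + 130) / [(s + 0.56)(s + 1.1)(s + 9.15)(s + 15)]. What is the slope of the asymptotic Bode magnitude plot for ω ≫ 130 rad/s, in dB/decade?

With 1 zero and 4 poles, the high-frequency asymptotic slope is 20 × (1 − 4) = -60 dB/decade.

-60 dB/decade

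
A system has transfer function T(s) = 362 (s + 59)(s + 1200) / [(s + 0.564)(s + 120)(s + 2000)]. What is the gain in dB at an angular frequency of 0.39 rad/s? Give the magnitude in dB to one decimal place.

|j0.39 + 59| = √(0.39² + 59²) = 59
|j0.39 + 1200| = √(0.39² + 1200²) = 1200
|j0.39 + 0.564| = √(0.39² + 0.564²) = 0.6857
|j0.39 + 120| = √(0.39² + 120²) = 120
|j0.39 + 2000| = √(0.39² + 2000²) = 2000
|T(j0.39)| = 362 × 59 × 1200 / (0.6857 × 120 × 2000) = 155.74
20 log₁₀(155.74) = 43.85 dB

43.8 dB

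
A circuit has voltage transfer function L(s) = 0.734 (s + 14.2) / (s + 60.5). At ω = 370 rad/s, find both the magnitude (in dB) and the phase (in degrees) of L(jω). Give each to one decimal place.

|j370 + 14.2| = √(370² + 14.2²) = 370.3
|j370 + 60.5| = √(370² + 60.5²) = 374.9
|L(j370)| = 0.734 × 370.3 / 374.9 = 0.72491
20 log₁₀(0.72491) = -2.79 dB
∠(j370 + 14.2) = arctan(370/14.2) = 87.80°
∠(j370 + 60.5) = arctan(370/60.5) = 80.71°
∠L(j370) = 87.80° − 80.71° = 7.09°

|L| = -2.8 dB, ∠L = 7.1°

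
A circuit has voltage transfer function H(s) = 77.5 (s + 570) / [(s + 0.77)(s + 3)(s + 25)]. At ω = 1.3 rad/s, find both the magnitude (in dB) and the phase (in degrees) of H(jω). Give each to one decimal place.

|H| = 51.1 dB, ∠H = -85.6°

|j1.3 + 570| = √(1.3² + 570²) = 570
|j1.3 + 0.77| = √(1.3² + 0.77²) = 1.511
|j1.3 + 3| = √(1.3² + 3²) = 3.27
|j1.3 + 25| = √(1.3² + 25²) = 25.03
|H(j1.3)| = 77.5 × 570 / (1.511 × 3.27 × 25.03) = 357.21
20 log₁₀(357.21) = 51.06 dB
∠(j1.3 + 570) = arctan(1.3/570) = 0.13°
∠(j1.3 + 0.77) = arctan(1.3/0.77) = 59.36°
∠(j1.3 + 3) = arctan(1.3/3) = 23.43°
∠(j1.3 + 25) = arctan(1.3/25) = 2.98°
∠H(j1.3) = 0.13° − (59.36° + 23.43° + 2.98°) = -85.64°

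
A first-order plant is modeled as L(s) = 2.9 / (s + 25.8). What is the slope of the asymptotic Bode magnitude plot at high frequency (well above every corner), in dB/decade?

-20 dB/decade

With 0 zeros and 1 pole, the high-frequency asymptotic slope is 20 × (0 − 1) = -20 dB/decade.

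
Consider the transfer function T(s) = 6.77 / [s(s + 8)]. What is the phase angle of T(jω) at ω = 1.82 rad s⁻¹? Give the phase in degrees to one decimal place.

-102.8°

∠(j1.82 + 8) = arctan(1.82/8) = 12.82°
∠(j1.82) = 90.00°
∠T(j1.82) = − (12.82° + 90.00°) = -102.82°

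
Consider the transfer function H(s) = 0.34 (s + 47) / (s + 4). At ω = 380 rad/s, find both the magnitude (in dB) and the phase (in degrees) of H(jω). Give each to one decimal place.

|H| = -9.3 dB, ∠H = -6.4 deg

|j380 + 47| = √(380² + 47²) = 382.9
|j380 + 4| = √(380² + 4²) = 380
|H(j380)| = 0.34 × 382.9 / 380 = 0.34257
20 log₁₀(0.34257) = -9.30 dB
∠(j380 + 47) = arctan(380/47) = 82.95°
∠(j380 + 4) = arctan(380/4) = 89.40°
∠H(j380) = 82.95° − 89.40° = -6.45°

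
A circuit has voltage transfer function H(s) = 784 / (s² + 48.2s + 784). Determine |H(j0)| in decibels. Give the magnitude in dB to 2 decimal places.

H(0) = 784 / 784 = 1
20 log₁₀(1) = 0.000 dB

0.00 dB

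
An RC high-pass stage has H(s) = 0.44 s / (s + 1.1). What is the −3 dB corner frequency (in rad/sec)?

1.1 rad/sec

For a single-pole high-pass, the −3 dB point is at the pole: ω = 1.1 rad/sec.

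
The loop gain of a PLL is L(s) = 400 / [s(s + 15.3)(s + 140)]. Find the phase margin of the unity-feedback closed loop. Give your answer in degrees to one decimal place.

89.2°

Gain crossover: |L(jω)| = 1 at ω ≈ 0.187 rad/sec.
∠L(j0.187) = −90° − arctan(0.187/15.3) − arctan(0.187/140) ≈ -90.78°
PM = 180° + (-90.78°) = 89.22°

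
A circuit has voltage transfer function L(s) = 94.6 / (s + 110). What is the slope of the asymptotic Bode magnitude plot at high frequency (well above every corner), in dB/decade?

With 0 zeros and 1 pole, the high-frequency asymptotic slope is 20 × (0 − 1) = -20 dB/decade.

-20 dB/decade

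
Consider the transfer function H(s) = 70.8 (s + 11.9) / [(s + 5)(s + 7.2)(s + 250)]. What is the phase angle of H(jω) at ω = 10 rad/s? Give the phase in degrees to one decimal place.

-79.9°

∠(j10 + 11.9) = arctan(10/11.9) = 40.04°
∠(j10 + 5) = arctan(10/5) = 63.43°
∠(j10 + 7.2) = arctan(10/7.2) = 54.25°
∠(j10 + 250) = arctan(10/250) = 2.29°
∠H(j10) = 40.04° − (63.43° + 54.25° + 2.29°) = -79.93°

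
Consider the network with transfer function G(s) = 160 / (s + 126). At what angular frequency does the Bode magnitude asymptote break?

The single real pole at s = −126 gives a corner at ω = 126 rad/s.

126 rad/s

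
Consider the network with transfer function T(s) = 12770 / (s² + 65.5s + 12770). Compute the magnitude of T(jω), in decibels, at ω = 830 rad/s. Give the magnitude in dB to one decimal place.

|(j830)² + 65.5(j830) + 12770| = |-6.7613e+05 + j54365| = 6.783e+05
|T(j830)| = 12770 / 6.783e+05 = 0.018826
20 log₁₀(0.018826) = -34.50 dB

-34.5 dB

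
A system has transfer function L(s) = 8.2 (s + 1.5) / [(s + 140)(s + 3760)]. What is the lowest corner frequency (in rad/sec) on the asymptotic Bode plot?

Break frequencies occur at each pole and zero magnitude: 1.5 rad/sec, 140 rad/sec, 3760 rad/sec.
The lowest is 1.5 rad/sec.

1.5 rad/sec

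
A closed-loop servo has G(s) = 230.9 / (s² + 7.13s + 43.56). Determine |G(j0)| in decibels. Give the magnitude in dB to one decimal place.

G(0) = 230.9 / 43.56 = 5.3007
20 log₁₀(5.3007) = 14.49 dB

14.5 dB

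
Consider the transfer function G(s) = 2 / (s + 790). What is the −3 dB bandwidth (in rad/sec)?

For a single-pole low-pass, the −3 dB point is at the pole: ω = 790 rad/sec.

790 rad/sec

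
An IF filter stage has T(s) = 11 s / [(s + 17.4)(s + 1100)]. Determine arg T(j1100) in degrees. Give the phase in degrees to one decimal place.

-44.1°

∠(j1100) = 90.00°
∠(j1100 + 17.4) = arctan(1100/17.4) = 89.09°
∠(j1100 + 1100) = arctan(1100/1100) = 45.00°
∠T(j1100) = 90.00° − (89.09° + 45.00°) = -44.09°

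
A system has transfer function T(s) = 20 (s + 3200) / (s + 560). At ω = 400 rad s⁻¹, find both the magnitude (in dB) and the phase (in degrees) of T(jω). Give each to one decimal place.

|T| = 39.4 dB, ∠T = -28.4°

|j400 + 3200| = √(400² + 3200²) = 3225
|j400 + 560| = √(400² + 560²) = 688.2
|T(j400)| = 20 × 3225 / 688.2 = 93.722
20 log₁₀(93.722) = 39.44 dB
∠(j400 + 3200) = arctan(400/3200) = 7.13°
∠(j400 + 560) = arctan(400/560) = 35.54°
∠T(j400) = 7.13° − 35.54° = -28.41°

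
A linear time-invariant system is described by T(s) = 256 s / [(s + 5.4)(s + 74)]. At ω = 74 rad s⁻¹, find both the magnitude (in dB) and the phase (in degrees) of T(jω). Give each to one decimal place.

|j74| = 74
|j74 + 5.4| = √(74² + 5.4²) = 74.2
|j74 + 74| = √(74² + 74²) = 104.7
|T(j74)| = 256 × 74 / (74.2 × 104.7) = 2.4397
20 log₁₀(2.4397) = 7.75 dB
∠(j74) = 90.00°
∠(j74 + 5.4) = arctan(74/5.4) = 85.83°
∠(j74 + 74) = arctan(74/74) = 45.00°
∠T(j74) = 90.00° − (85.83° + 45.00°) = -40.83°

|T| = 7.7 dB, ∠T = -40.8°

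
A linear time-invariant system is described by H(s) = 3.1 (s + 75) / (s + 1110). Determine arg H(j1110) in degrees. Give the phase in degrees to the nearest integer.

∠(j1110 + 75) = arctan(1110/75) = 86.13°
∠(j1110 + 1110) = arctan(1110/1110) = 45.00°
∠H(j1110) = 86.13° − 45.00° = 41.13°

41°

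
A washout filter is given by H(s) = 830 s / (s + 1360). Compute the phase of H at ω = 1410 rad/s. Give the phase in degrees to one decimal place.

44.0°

∠(j1410) = 90.00°
∠(j1410 + 1360) = arctan(1410/1360) = 46.03°
∠H(j1410) = 90.00° − 46.03° = 43.97°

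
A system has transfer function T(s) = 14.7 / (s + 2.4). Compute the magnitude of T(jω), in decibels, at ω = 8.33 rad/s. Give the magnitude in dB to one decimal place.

4.6 dB

|j8.33 + 2.4| = √(8.33² + 2.4²) = 8.669
|T(j8.33)| = 14.7 / 8.669 = 1.6957
20 log₁₀(1.6957) = 4.59 dB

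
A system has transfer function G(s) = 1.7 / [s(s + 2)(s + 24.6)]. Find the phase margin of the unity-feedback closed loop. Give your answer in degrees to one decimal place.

Gain crossover: |G(jω)| = 1 at ω ≈ 0.0345 rad/sec.
∠G(j0.0345) = −90° − arctan(0.0345/2) − arctan(0.0345/24.6) ≈ -91.07°
PM = 180° + (-91.07°) = 88.93°

88.9°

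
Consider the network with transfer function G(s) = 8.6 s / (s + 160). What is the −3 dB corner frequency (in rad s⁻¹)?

160 rad s⁻¹

For a single-pole high-pass, the −3 dB point is at the pole: ω = 160 rad s⁻¹.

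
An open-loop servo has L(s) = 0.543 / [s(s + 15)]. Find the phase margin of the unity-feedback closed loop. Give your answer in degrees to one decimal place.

89.9°

Gain crossover: |L(jω)| = 1 at ω ≈ 0.0362 rad/s.
∠L(j0.0362) = −90° − arctan(0.0362/15) ≈ -90.14°
PM = 180° + (-90.14°) = 89.86°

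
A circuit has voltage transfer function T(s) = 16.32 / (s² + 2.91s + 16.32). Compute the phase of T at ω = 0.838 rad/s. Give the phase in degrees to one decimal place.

-8.9°

∠[(j0.838)² + 2.91(j0.838) + 16.32] = ∠[15.618 + j2.4386] = 8.87°
∠T(j0.838) = −8.87° = -8.87°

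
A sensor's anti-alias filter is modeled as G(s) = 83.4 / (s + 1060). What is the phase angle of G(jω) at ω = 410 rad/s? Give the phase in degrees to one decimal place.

∠(j410 + 1060) = arctan(410/1060) = 21.15°
∠G(j410) = −21.15° = -21.15°

-21.1°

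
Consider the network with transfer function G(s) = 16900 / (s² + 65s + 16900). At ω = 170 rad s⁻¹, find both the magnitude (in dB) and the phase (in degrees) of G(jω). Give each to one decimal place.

|G| = 0.3 dB, ∠G = -137.4°

|(j170)² + 65(j170) + 16900| = |-12000 + j11050| = 1.631e+04
|G(j170)| = 16900 / 1.631e+04 = 1.036
20 log₁₀(1.036) = 0.31 dB
∠[(j170)² + 65(j170) + 16900] = ∠[-12000 + j11050] = 137.36°
∠G(j170) = −137.36° = -137.36°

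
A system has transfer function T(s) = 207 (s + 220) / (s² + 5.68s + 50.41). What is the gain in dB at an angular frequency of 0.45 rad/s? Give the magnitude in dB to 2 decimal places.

59.14 dB

|j0.45 + 220| = √(0.45² + 220²) = 220
|(j0.45)² + 5.68(j0.45) + 50.41| = |50.207 + j2.556| = 50.27
|T(j0.45)| = 207 × 220 / 50.27 = 905.86
20 log₁₀(905.86) = 59.141 dB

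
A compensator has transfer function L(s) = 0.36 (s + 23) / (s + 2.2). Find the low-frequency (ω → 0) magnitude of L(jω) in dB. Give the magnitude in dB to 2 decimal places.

L(0) = 0.36 × 23 / 2.2 = 3.7636
20 log₁₀(3.7636) = 11.512 dB

11.51 dB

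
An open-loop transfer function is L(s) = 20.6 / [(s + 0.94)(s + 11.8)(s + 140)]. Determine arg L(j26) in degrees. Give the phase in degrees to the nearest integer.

∠(j26 + 0.94) = arctan(26/0.94) = 87.93°
∠(j26 + 11.8) = arctan(26/11.8) = 65.59°
∠(j26 + 140) = arctan(26/140) = 10.52°
∠L(j26) = − (87.93° + 65.59° + 10.52°) = -164.04°

-164°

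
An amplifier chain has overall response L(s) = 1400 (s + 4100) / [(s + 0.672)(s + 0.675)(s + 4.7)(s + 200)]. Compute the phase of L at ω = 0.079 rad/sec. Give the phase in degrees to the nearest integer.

∠(j0.079 + 4100) = arctan(0.079/4100) = 0.00°
∠(j0.079 + 0.672) = arctan(0.079/0.672) = 6.70°
∠(j0.079 + 0.675) = arctan(0.079/0.675) = 6.68°
∠(j0.079 + 4.7) = arctan(0.079/4.7) = 0.96°
∠(j0.079 + 200) = arctan(0.079/200) = 0.02°
∠L(j0.079) = 0.00° − (6.70° + 6.68° + 0.96° + 0.02°) = -14.36°

-14°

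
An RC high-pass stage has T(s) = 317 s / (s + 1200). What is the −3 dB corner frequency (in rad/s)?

For a single-pole high-pass, the −3 dB point is at the pole: ω = 1200 rad/s.

1200 rad/s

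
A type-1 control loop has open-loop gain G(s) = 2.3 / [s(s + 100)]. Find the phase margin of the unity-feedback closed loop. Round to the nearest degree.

90°

Gain crossover: |G(jω)| = 1 at ω ≈ 0.023 rad s⁻¹.
∠G(j0.023) = −90° − arctan(0.023/100) ≈ -90.01°
PM = 180° + (-90.01°) = 89.99°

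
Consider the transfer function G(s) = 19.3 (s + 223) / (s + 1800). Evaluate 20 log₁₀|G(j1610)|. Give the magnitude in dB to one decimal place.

22.3 dB

|j1610 + 223| = √(1610² + 223²) = 1625
|j1610 + 1800| = √(1610² + 1800²) = 2415
|G(j1610)| = 19.3 × 1625 / 2415 = 12.99
20 log₁₀(12.99) = 22.27 dB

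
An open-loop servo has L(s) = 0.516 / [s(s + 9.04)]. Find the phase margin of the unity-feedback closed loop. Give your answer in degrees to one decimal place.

89.6°

Gain crossover: |L(jω)| = 1 at ω ≈ 0.0571 rad/s.
∠L(j0.0571) = −90° − arctan(0.0571/9.04) ≈ -90.36°
PM = 180° + (-90.36°) = 89.64°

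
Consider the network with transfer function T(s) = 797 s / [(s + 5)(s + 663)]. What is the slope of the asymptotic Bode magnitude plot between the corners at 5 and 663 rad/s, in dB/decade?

0 dB/decade

In this band the factors already past their corner are: 1 differentiator zero, pole at 5; net slope = 0 dB/decade.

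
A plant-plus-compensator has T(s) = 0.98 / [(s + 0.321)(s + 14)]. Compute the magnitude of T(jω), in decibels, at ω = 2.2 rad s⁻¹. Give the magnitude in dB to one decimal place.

-30.1 dB

|j2.2 + 0.321| = √(2.2² + 0.321²) = 2.223
|j2.2 + 14| = √(2.2² + 14²) = 14.17
|T(j2.2)| = 0.98 / (2.223 × 14.17) = 0.031103
20 log₁₀(0.031103) = -30.14 dB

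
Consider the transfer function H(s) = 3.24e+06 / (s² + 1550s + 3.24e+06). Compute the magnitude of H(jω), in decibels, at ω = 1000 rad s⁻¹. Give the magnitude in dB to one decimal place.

|(j1000)² + 1550(j1000) + 3.24e+06| = |2.24e+06 + j1.55e+06| = 2.724e+06
|H(j1000)| = 3.24e+06 / 2.724e+06 = 1.1894
20 log₁₀(1.1894) = 1.51 dB

1.5 dB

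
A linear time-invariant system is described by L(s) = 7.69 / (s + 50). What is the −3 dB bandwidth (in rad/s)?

50 rad/s

For a single-pole low-pass, the −3 dB point is at the pole: ω = 50 rad/s.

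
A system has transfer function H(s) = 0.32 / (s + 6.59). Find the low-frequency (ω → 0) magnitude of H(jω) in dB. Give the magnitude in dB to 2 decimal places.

-26.27 dB

H(0) = 0.32 / 6.59 = 0.048558
20 log₁₀(0.048558) = -26.275 dB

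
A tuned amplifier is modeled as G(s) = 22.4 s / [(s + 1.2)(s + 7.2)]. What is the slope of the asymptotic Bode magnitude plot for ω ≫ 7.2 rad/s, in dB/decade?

-20 dB/decade

With 1 zero and 2 poles, the high-frequency asymptotic slope is 20 × (1 − 2) = -20 dB/decade.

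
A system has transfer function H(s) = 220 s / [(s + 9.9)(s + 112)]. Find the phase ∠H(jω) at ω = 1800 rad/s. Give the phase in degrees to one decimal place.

∠(j1800) = 90.00°
∠(j1800 + 9.9) = arctan(1800/9.9) = 89.68°
∠(j1800 + 112) = arctan(1800/112) = 86.44°
∠H(j1800) = 90.00° − (89.68° + 86.44°) = -86.12°

-86.1°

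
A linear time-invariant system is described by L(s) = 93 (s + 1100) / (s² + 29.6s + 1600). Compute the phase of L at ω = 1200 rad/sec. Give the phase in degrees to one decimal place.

∠(j1200 + 1100) = arctan(1200/1100) = 47.49°
∠[(j1200)² + 29.6(j1200) + 1600] = ∠[-1.4384e+06 + j35520] = 178.59°
∠L(j1200) = 47.49° − 178.59° = -131.10°

-131.1°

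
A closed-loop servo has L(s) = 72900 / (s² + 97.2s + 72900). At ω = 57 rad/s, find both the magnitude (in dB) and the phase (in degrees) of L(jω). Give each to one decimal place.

|(j57)² + 97.2(j57) + 72900| = |69651 + j5540.4| = 6.987e+04
|L(j57)| = 72900 / 6.987e+04 = 1.0434
20 log₁₀(1.0434) = 0.37 dB
∠[(j57)² + 97.2(j57) + 72900] = ∠[69651 + j5540.4] = 4.55°
∠L(j57) = −4.55° = -4.55°

|L| = 0.4 dB, ∠L = -4.5°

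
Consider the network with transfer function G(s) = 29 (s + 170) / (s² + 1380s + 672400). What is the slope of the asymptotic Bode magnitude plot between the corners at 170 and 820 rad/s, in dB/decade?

In this band the factors already past their corner are: zero at 170; net slope = 20 dB/decade.

20 dB/decade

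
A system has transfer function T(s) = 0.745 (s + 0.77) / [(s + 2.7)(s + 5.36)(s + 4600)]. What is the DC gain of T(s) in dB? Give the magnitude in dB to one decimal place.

T(0) = 0.745 × 0.77 / (2.7 × 5.36 × 4600) = 8.6171e-06
20 log₁₀(8.6171e-06) = -101.29 dB

-101.3 dB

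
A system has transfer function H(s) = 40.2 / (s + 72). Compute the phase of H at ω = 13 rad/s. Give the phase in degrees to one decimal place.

∠(j13 + 72) = arctan(13/72) = 10.23°
∠H(j13) = −10.23° = -10.23°

-10.2°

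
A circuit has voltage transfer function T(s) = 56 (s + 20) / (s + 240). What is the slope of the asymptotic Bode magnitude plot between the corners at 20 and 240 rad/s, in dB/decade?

In this band the factors already past their corner are: zero at 20; net slope = 20 dB/decade.

20 dB/decade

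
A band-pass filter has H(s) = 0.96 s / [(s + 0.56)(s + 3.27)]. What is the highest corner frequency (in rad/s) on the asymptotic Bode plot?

3.27 rad/s

Break frequencies occur at each pole and zero magnitude: 0.56 rad/s, 3.27 rad/s.
The highest is 3.27 rad/s.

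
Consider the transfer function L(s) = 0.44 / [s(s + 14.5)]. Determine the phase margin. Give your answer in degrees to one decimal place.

Gain crossover: |L(jω)| = 1 at ω ≈ 0.0303 rad/sec.
∠L(j0.0303) = −90° − arctan(0.0303/14.5) ≈ -90.12°
PM = 180° + (-90.12°) = 89.88°

89.9°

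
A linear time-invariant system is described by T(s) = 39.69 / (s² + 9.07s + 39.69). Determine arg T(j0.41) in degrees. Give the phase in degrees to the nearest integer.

∠[(j0.41)² + 9.07(j0.41) + 39.69] = ∠[39.522 + j3.7187] = 5.38°
∠T(j0.41) = −5.38° = -5.38°

-5°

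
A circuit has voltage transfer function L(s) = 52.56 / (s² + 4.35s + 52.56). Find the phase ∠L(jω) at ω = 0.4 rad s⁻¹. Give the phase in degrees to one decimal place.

∠[(j0.4)² + 4.35(j0.4) + 52.56] = ∠[52.4 + j1.74] = 1.90°
∠L(j0.4) = −1.90° = -1.90°

-1.9 deg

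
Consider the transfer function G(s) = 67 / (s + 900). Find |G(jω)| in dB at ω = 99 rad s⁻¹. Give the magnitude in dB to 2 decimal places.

-22.62 dB

|j99 + 900| = √(99² + 900²) = 905.4
|G(j99)| = 67 / 905.4 = 0.073998
20 log₁₀(0.073998) = -22.616 dB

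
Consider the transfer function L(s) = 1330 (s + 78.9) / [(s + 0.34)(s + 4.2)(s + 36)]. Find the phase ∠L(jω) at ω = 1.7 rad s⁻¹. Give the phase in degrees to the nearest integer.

-102°

∠(j1.7 + 78.9) = arctan(1.7/78.9) = 1.23°
∠(j1.7 + 0.34) = arctan(1.7/0.34) = 78.69°
∠(j1.7 + 4.2) = arctan(1.7/4.2) = 22.04°
∠(j1.7 + 36) = arctan(1.7/36) = 2.70°
∠L(j1.7) = 1.23° − (78.69° + 22.04° + 2.70°) = -102.20°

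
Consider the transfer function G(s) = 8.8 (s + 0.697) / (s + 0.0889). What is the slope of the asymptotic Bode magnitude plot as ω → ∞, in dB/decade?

With 1 zero and 1 pole, the high-frequency asymptotic slope is 20 × (1 − 1) = 0 dB/decade.

0 dB/decade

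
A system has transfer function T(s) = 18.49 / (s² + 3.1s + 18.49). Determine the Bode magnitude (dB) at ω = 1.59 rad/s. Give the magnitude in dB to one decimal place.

0.9 dB

|(j1.59)² + 3.1(j1.59) + 18.49| = |15.962 + j4.929| = 16.71
|T(j1.59)| = 18.49 / 16.71 = 1.1068
20 log₁₀(1.1068) = 0.88 dB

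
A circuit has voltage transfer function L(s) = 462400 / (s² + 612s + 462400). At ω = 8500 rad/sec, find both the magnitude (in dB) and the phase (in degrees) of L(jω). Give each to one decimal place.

|(j8500)² + 612(j8500) + 462400| = |-7.1788e+07 + j5.202e+06| = 7.198e+07
|L(j8500)| = 462400 / 7.198e+07 = 0.0064244
20 log₁₀(0.0064244) = -43.84 dB
∠[(j8500)² + 612(j8500) + 462400] = ∠[-7.1788e+07 + j5.202e+06] = 175.86°
∠L(j8500) = −175.86° = -175.86°

|L| = -43.8 dB, ∠L = -175.9°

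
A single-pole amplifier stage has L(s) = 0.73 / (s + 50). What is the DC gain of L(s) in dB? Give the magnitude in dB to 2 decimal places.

L(0) = 0.73 / 50 = 0.0146
20 log₁₀(0.0146) = -36.713 dB

-36.71 dB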